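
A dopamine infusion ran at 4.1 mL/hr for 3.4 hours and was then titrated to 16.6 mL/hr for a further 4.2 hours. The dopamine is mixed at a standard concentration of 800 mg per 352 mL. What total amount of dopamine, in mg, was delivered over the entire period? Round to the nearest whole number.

190 mg

Concentration = 800 mg ÷ 352 mL = 2.272727 mg/mL
Stage 1: 4.1 mL/hr × 3.4 hr = 13.94 mL → 13.94 mL × 2.272727 mg/mL = 31.68182 mg
Stage 2: 16.6 mL/hr × 4.2 hr = 69.72 mL → 69.72 mL × 2.272727 mg/mL = 158.4545 mg
Total = 31.68182 + 158.4545 = 190.1364 mg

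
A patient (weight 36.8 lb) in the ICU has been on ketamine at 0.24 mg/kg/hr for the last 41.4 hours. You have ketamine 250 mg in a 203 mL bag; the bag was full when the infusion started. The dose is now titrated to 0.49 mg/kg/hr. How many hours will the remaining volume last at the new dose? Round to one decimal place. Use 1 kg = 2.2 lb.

10.2 hours

Initial rate:
Weight = 36.8 lb ÷ 2.2 lb/kg = 16.72727 kg
Dose = 0.24 mg/kg/hr × 16.72727 kg = 4.014545 mg/hr
Concentration = 250 mg ÷ 203 mL = 1.231527 mg/mL
Rate = 4.014545 mg/hr ÷ 1.231527 mg/mL = 3.259811 mL/hr
Volume infused so far = 3.259811 mL/hr × 41.4 hr = 134.9562 mL
Volume remaining = 203 − 134.9562 = 68.04383 mL
New rate:
Dose = 0.49 mg/kg/hr × 16.72727 kg = 8.196364 mg/hr
Rate = 8.196364 mg/hr ÷ 1.231527 mg/mL = 6.655447 mL/hr
Time remaining = 68.04383 mL ÷ 6.655447 mL/hr = 10.22378 hr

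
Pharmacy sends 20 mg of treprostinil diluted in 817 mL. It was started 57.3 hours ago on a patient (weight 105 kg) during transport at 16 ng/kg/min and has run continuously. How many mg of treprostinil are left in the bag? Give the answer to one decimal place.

14.2 mg

Dose = 16 ng/kg/min × 105 kg = 1680 ng/min
1680 ng/min × 60 min/hr = 100800 ng/hr
Concentration = 20 mg ÷ 817 mL = 0.0244798 mg/mL = 24479.8 ng/mL
Rate = 100800 ng/hr ÷ 24479.8 ng/mL = 4.11768 mL/hr
Volume infused = 4.11768 mL/hr × 57.3 hr = 235.9431 mL
Volume remaining = 817 − 235.9431 = 581.0569 mL
Drug remaining = 581.0569 mL × 24479.8 ng/mL = 14224160 ng = 14.22416 mg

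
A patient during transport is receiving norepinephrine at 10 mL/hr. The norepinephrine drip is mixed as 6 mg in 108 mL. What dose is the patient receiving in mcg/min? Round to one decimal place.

9.3 mcg/min

Concentration = 6 mg ÷ 108 mL = 0.05555556 mg/mL = 55.55556 mcg/mL
Drug rate = 10 mL/hr × 55.55556 mcg/mL = 555.5556 mcg/hr
555.5556 mcg/hr ÷ 60 min/hr = 9.259259 mcg/min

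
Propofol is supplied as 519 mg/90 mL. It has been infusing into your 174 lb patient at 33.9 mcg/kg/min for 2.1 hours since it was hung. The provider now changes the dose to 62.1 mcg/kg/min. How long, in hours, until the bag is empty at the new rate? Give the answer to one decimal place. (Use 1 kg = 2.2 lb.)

0.6 hours

Initial rate:
Weight = 174 lb ÷ 2.2 lb/kg = 79.09091 kg
Dose = 33.9 mcg/kg/min × 79.09091 kg = 2681.182 mcg/min
2681.182 mcg/min × 60 min/hr = 160870.9 mcg/hr
Concentration = 519 mg ÷ 90 mL = 5.766667 mg/mL = 5766.667 mcg/mL
Rate = 160870.9 mcg/hr ÷ 5766.667 mcg/mL = 27.89669 mL/hr
Volume infused so far = 27.89669 mL/hr × 2.1 hr = 58.58305 mL
Volume remaining = 90 − 58.58305 = 31.41695 mL
New rate:
Dose = 62.1 mcg/kg/min × 79.09091 kg = 4911.545 mcg/min
4911.545 mcg/min × 60 min/hr = 294692.7 mcg/hr
Rate = 294692.7 mcg/hr ÷ 5766.667 mcg/mL = 51.10279 mL/hr
Time remaining = 31.41695 mL ÷ 51.10279 mL/hr = 0.6147796 hr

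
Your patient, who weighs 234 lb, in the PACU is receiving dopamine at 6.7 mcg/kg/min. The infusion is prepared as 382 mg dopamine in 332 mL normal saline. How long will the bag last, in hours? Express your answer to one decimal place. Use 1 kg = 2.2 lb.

Weight = 234 lb ÷ 2.2 lb/kg = 106.3636 kg
Dose = 6.7 mcg/kg/min × 106.3636 kg = 712.6364 mcg/min
712.6364 mcg/min × 60 min/hr = 42758.18 mcg/hr
Concentration = 382 mg ÷ 332 mL = 1.150602 mg/mL = 1150.602 mcg/mL
Rate = 42758.18 mcg/hr ÷ 1150.602 mcg/mL = 37.16156 mL/hr
Duration = 332 mL ÷ 37.16156 mL/hr = 8.933963 hr

8.9 hours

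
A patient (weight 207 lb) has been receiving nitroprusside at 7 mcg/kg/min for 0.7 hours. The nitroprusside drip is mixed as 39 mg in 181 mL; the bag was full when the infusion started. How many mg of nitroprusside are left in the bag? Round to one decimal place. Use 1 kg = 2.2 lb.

11.3 mg

Weight = 207 lb ÷ 2.2 lb/kg = 94.09091 kg
Dose = 7 mcg/kg/min × 94.09091 kg = 658.6364 mcg/min
658.6364 mcg/min × 60 min/hr = 39518.18 mcg/hr
Concentration = 39 mg ÷ 181 mL = 0.2154696 mg/mL = 215.4696 mcg/mL
Rate = 39518.18 mcg/hr ÷ 215.4696 mcg/mL = 183.4049 mL/hr
Volume infused = 183.4049 mL/hr × 0.7 hr = 128.3834 mL
Volume remaining = 181 − 128.3834 = 52.61657 mL
Drug remaining = 52.61657 mL × 215.4696 mcg/mL = 11337.27 mcg = 11.33727 mg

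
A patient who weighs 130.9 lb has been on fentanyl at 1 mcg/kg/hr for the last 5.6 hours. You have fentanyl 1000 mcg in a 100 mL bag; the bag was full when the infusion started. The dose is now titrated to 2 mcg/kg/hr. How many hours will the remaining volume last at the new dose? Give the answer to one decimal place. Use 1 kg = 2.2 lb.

Initial rate:
Weight = 130.9 lb ÷ 2.2 lb/kg = 59.5 kg
Dose = 1 mcg/kg/hr × 59.5 kg = 59.5 mcg/hr
Concentration = 1000 mcg ÷ 100 mL = 10 mcg/mL
Rate = 59.5 mcg/hr ÷ 10 mcg/mL = 5.95 mL/hr
Volume infused so far = 5.95 mL/hr × 5.6 hr = 33.32 mL
Volume remaining = 100 − 33.32 = 66.68 mL
New rate:
Dose = 2 mcg/kg/hr × 59.5 kg = 119 mcg/hr
Rate = 119 mcg/hr ÷ 10 mcg/mL = 11.9 mL/hr
Time remaining = 66.68 mL ÷ 11.9 mL/hr = 5.603361 hr

5.6 hours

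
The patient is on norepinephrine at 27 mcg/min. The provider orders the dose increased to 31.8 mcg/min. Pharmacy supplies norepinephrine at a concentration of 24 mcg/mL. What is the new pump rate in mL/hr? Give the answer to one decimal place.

79.5 mL/hr

31.8 mcg/min × 60 min/hr = 1908 mcg/hr
Rate = 1908 mcg/hr ÷ 24 mcg/mL = 79.5 mL/hr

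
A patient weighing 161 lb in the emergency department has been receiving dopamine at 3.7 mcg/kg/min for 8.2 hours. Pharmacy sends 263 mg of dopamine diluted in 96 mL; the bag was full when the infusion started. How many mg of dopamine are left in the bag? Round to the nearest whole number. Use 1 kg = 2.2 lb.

Weight = 161 lb ÷ 2.2 lb/kg = 73.18182 kg
Dose = 3.7 mcg/kg/min × 73.18182 kg = 270.7727 mcg/min
270.7727 mcg/min × 60 min/hr = 16246.36 mcg/hr
Concentration = 263 mg ÷ 96 mL = 2.739583 mg/mL = 2739.583 mcg/mL
Rate = 16246.36 mcg/hr ÷ 2739.583 mcg/mL = 5.930232 mL/hr
Volume infused = 5.930232 mL/hr × 8.2 hr = 48.6279 mL
Volume remaining = 96 − 48.6279 = 47.3721 mL
Drug remaining = 47.3721 mL × 2739.583 mcg/mL = 129779.8 mcg = 129.7798 mg

130 mg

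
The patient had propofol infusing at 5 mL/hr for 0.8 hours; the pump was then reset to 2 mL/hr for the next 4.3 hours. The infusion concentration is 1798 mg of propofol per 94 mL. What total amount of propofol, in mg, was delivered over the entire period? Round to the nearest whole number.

241 mg

Concentration = 1798 mg ÷ 94 mL = 19.12766 mg/mL
Stage 1: 5 mL/hr × 0.8 hr = 4 mL → 4 mL × 19.12766 mg/mL = 76.51064 mg
Stage 2: 2 mL/hr × 4.3 hr = 8.6 mL → 8.6 mL × 19.12766 mg/mL = 164.4979 mg
Total = 76.51064 + 164.4979 = 241.0085 mg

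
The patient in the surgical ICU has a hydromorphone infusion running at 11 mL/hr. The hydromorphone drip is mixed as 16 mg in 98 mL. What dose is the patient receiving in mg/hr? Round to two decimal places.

1.80 mg/hr

Concentration = 16 mg ÷ 98 mL = 0.1632653 mg/mL
Drug rate = 11 mL/hr × 0.1632653 mg/mL = 1.795918 mg/hr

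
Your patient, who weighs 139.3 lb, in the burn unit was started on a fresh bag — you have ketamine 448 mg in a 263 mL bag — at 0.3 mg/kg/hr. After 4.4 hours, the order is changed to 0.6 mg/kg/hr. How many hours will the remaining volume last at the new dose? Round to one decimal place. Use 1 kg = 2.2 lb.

Initial rate:
Weight = 139.3 lb ÷ 2.2 lb/kg = 63.31818 kg
Dose = 0.3 mg/kg/hr × 63.31818 kg = 18.99545 mg/hr
Concentration = 448 mg ÷ 263 mL = 1.703422 mg/mL
Rate = 18.99545 mg/hr ÷ 1.703422 mg/mL = 11.15135 mL/hr
Volume infused so far = 11.15135 mL/hr × 4.4 hr = 49.06594 mL
Volume remaining = 263 − 49.06594 = 213.9341 mL
New rate:
Dose = 0.6 mg/kg/hr × 63.31818 kg = 37.99091 mg/hr
Rate = 37.99091 mg/hr ÷ 1.703422 mg/mL = 22.3027 mL/hr
Time remaining = 213.9341 mL ÷ 22.3027 mL/hr = 9.592295 hr

9.6 hours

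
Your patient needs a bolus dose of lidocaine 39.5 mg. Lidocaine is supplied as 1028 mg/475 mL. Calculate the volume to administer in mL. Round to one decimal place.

18.3 mL

Concentration = 1028 mg ÷ 475 mL = 2.164211 mg/mL
Volume = 39.5 mg ÷ 2.164211 mg/mL = 18.25146 mL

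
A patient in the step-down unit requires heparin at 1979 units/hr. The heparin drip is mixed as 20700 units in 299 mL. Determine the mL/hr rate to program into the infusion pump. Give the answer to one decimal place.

Concentration = 20700 units ÷ 299 mL = 69.23077 units/mL
Rate = 1979 units/hr ÷ 69.23077 units/mL = 28.58556 mL/hr

28.6 mL/hr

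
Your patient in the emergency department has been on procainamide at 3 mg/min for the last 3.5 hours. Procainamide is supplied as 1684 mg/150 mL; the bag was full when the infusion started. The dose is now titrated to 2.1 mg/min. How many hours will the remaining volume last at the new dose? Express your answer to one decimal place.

Initial rate:
3 mg/min × 60 min/hr = 180 mg/hr
Concentration = 1684 mg ÷ 150 mL = 11.22667 mg/mL
Rate = 180 mg/hr ÷ 11.22667 mg/mL = 16.03325 mL/hr
Volume infused so far = 16.03325 mL/hr × 3.5 hr = 56.11639 mL
Volume remaining = 150 − 56.11639 = 93.88361 mL
New rate:
2.1 mg/min × 60 min/hr = 126 mg/hr
Rate = 126 mg/hr ÷ 11.22667 mg/mL = 11.22328 mL/hr
Time remaining = 93.88361 mL ÷ 11.22328 mL/hr = 8.365079 hr

8.4 hours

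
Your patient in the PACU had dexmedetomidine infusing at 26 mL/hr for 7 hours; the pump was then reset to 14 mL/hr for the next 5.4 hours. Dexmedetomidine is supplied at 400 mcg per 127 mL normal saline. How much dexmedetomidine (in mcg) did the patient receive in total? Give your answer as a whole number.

Concentration = 400 mcg ÷ 127 mL = 3.149606 mcg/mL
Stage 1: 26 mL/hr × 7 hr = 182 mL → 182 mL × 3.149606 mcg/mL = 573.2283 mcg
Stage 2: 14 mL/hr × 5.4 hr = 75.6 mL → 75.6 mL × 3.149606 mcg/mL = 238.1102 mcg
Total = 573.2283 + 238.1102 = 811.3386 mcg

811 mcg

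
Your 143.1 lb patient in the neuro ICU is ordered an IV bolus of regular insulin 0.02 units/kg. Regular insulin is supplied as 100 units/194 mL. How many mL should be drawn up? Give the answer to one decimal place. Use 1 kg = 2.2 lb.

Weight = 143.1 lb ÷ 2.2 lb/kg = 65.04545 kg
Dose = 0.02 units/kg × 65.04545 kg = 1.300909 units
Concentration = 100 units ÷ 194 mL = 0.5154639 units/mL
Volume = 1.300909 units ÷ 0.5154639 units/mL = 2.523764 mL

2.5 mL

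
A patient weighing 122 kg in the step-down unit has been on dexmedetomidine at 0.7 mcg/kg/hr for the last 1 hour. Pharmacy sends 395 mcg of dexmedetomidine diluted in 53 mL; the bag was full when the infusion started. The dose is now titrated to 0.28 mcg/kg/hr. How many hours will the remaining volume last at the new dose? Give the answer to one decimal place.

Initial rate:
Dose = 0.7 mcg/kg/hr × 122 kg = 85.4 mcg/hr
Concentration = 395 mcg ÷ 53 mL = 7.45283 mcg/mL
Rate = 85.4 mcg/hr ÷ 7.45283 mcg/mL = 11.45873 mL/hr
Volume infused so far = 11.45873 mL/hr × 1 hr = 11.45873 mL
Volume remaining = 53 − 11.45873 = 41.54127 mL
New rate:
Dose = 0.28 mcg/kg/hr × 122 kg = 34.16 mcg/hr
Rate = 34.16 mcg/hr ÷ 7.45283 mcg/mL = 4.583494 mL/hr
Time remaining = 41.54127 mL ÷ 4.583494 mL/hr = 9.063232 hr

9.1 hours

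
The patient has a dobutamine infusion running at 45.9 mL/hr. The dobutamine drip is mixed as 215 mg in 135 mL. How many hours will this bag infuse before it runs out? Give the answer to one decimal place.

2.9 hours

Duration = 135 mL ÷ 45.9 mL/hr = 2.941176 hr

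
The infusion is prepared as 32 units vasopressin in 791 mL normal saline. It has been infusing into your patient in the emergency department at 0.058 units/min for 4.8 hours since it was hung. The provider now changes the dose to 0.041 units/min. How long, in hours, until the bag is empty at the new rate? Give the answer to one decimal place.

6.2 hours

Initial rate:
0.058 units/min × 60 min/hr = 3.48 units/hr
Concentration = 32 units ÷ 791 mL = 0.04045512 units/mL
Rate = 3.48 units/hr ÷ 0.04045512 units/mL = 86.02125 mL/hr
Volume infused so far = 86.02125 mL/hr × 4.8 hr = 412.902 mL
Volume remaining = 791 − 412.902 = 378.098 mL
New rate:
0.041 units/min × 60 min/hr = 2.46 units/hr
Rate = 2.46 units/hr ÷ 0.04045512 units/mL = 60.80812 mL/hr
Time remaining = 378.098 mL ÷ 60.80812 mL/hr = 6.217886 hr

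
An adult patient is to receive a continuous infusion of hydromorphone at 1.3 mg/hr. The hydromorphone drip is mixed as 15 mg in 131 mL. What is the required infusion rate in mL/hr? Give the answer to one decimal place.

11.4 mL/hr

Concentration = 15 mg ÷ 131 mL = 0.1145038 mg/mL
Rate = 1.3 mg/hr ÷ 0.1145038 mg/mL = 11.35333 mL/hr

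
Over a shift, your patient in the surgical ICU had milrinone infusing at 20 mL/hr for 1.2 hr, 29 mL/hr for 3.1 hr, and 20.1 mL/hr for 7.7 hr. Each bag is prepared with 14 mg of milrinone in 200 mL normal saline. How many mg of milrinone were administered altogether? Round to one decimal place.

18.8 mg

Concentration = 14 mg ÷ 200 mL = 0.07 mg/mL
Stage 1: 20 mL/hr × 1.2 hr = 24 mL → 24 mL × 0.07 mg/mL = 1.68 mg
Stage 2: 29 mL/hr × 3.1 hr = 89.9 mL → 89.9 mL × 0.07 mg/mL = 6.293 mg
Stage 3: 20.1 mL/hr × 7.7 hr = 154.77 mL → 154.77 mL × 0.07 mg/mL = 10.8339 mg
Total = 1.68 + 6.293 + 10.8339 = 18.8069 mg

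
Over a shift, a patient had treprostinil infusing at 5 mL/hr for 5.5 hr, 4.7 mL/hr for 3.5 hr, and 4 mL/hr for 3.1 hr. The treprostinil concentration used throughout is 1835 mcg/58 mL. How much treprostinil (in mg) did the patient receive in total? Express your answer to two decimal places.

Concentration = 1835 mcg ÷ 58 mL = 31.63793 mcg/mL
Stage 1: 5 mL/hr × 5.5 hr = 27.5 mL → 27.5 mL × 31.63793 mcg/mL = 870.0431 mcg
Stage 2: 4.7 mL/hr × 3.5 hr = 16.45 mL → 16.45 mL × 31.63793 mcg/mL = 520.444 mcg
Stage 3: 4 mL/hr × 3.1 hr = 12.4 mL → 12.4 mL × 31.63793 mcg/mL = 392.3103 mcg
Total = 870.0431 + 520.444 + 392.3103 = 1782.797 mcg = 1.782797 mg

1.78 mg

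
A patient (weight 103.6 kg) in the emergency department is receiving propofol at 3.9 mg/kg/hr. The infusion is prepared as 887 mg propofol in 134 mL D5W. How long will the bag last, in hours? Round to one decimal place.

2.2 hours

Dose = 3.9 mg/kg/hr × 103.6 kg = 404.04 mg/hr
Concentration = 887 mg ÷ 134 mL = 6.619403 mg/mL
Rate = 404.04 mg/hr ÷ 6.619403 mg/mL = 61.03874 mL/hr
Duration = 134 mL ÷ 61.03874 mL/hr = 2.195327 hr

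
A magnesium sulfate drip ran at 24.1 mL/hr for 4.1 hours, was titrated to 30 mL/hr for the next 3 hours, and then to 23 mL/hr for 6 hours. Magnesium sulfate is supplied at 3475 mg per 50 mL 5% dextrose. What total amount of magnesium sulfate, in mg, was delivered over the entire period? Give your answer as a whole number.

Concentration = 3475 mg ÷ 50 mL = 69.5 mg/mL
Stage 1: 24.1 mL/hr × 4.1 hr = 98.81 mL → 98.81 mL × 69.5 mg/mL = 6867.295 mg
Stage 2: 30 mL/hr × 3 hr = 90 mL → 90 mL × 69.5 mg/mL = 6255 mg
Stage 3: 23 mL/hr × 6 hr = 138 mL → 138 mL × 69.5 mg/mL = 9591 mg
Total = 6867.295 + 6255 + 9591 = 22713.3 mg

22713 mg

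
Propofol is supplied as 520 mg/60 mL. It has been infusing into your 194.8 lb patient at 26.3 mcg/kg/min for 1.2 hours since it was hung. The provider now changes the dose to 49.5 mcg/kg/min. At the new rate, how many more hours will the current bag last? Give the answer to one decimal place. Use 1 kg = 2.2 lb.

Initial rate:
Weight = 194.8 lb ÷ 2.2 lb/kg = 88.54545 kg
Dose = 26.3 mcg/kg/min × 88.54545 kg = 2328.745 mcg/min
2328.745 mcg/min × 60 min/hr = 139724.7 mcg/hr
Concentration = 520 mg ÷ 60 mL = 8.666667 mg/mL = 8666.667 mcg/mL
Rate = 139724.7 mcg/hr ÷ 8666.667 mcg/mL = 16.12208 mL/hr
Volume infused so far = 16.12208 mL/hr × 1.2 hr = 19.3465 mL
Volume remaining = 60 − 19.3465 = 40.6535 mL
New rate:
Dose = 49.5 mcg/kg/min × 88.54545 kg = 4383 mcg/min
4383 mcg/min × 60 min/hr = 262980 mcg/hr
Rate = 262980 mcg/hr ÷ 8666.667 mcg/mL = 30.34385 mL/hr
Time remaining = 40.6535 mL ÷ 30.34385 mL/hr = 1.339761 hr

1.3 hours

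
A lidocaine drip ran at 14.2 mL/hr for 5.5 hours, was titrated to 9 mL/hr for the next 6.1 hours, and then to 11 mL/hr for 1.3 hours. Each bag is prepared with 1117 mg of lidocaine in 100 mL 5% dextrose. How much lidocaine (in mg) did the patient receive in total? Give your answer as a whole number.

1645 mg

Concentration = 1117 mg ÷ 100 mL = 11.17 mg/mL
Stage 1: 14.2 mL/hr × 5.5 hr = 78.1 mL → 78.1 mL × 11.17 mg/mL = 872.377 mg
Stage 2: 9 mL/hr × 6.1 hr = 54.9 mL → 54.9 mL × 11.17 mg/mL = 613.233 mg
Stage 3: 11 mL/hr × 1.3 hr = 14.3 mL → 14.3 mL × 11.17 mg/mL = 159.731 mg
Total = 872.377 + 613.233 + 159.731 = 1645.341 mg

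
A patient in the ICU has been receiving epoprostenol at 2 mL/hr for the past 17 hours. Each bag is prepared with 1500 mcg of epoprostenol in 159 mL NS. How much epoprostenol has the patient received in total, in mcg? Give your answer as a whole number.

321 mcg

Concentration = 1500 mcg ÷ 159 mL = 9.433962 mcg/mL = 9433.962 ng/mL
Drug rate = 2 mL/hr × 9433.962 ng/mL = 18867.92 ng/hr
Total = 18867.92 ng/hr × 17 hr = 320754.7 ng = 320.7547 mcg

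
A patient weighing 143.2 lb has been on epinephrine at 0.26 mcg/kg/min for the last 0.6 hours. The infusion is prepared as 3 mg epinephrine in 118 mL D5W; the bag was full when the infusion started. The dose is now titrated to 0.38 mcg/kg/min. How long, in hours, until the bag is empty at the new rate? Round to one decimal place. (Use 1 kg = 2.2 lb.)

1.6 hours

Initial rate:
Weight = 143.2 lb ÷ 2.2 lb/kg = 65.09091 kg
Dose = 0.26 mcg/kg/min × 65.09091 kg = 16.92364 mcg/min
16.92364 mcg/min × 60 min/hr = 1015.418 mcg/hr
Concentration = 3 mg ÷ 118 mL = 0.02542373 mg/mL = 25.42373 mcg/mL
Rate = 1015.418 mcg/hr ÷ 25.42373 mcg/mL = 39.93978 mL/hr
Volume infused so far = 39.93978 mL/hr × 0.6 hr = 23.96387 mL
Volume remaining = 118 − 23.96387 = 94.03613 mL
New rate:
Dose = 0.38 mcg/kg/min × 65.09091 kg = 24.73455 mcg/min
24.73455 mcg/min × 60 min/hr = 1484.073 mcg/hr
Rate = 1484.073 mcg/hr ÷ 25.42373 mcg/mL = 58.37353 mL/hr
Time remaining = 94.03613 mL ÷ 58.37353 mL/hr = 1.610938 hr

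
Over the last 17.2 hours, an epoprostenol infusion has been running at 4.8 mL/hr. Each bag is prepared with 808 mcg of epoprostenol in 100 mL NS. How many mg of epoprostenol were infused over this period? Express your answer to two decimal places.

Concentration = 808 mcg ÷ 100 mL = 8.08 mcg/mL = 8080 ng/mL
Drug rate = 4.8 mL/hr × 8080 ng/mL = 38784 ng/hr
Total = 38784 ng/hr × 17.2 hr = 667084.8 ng = 0.6670848 mg

0.67 mg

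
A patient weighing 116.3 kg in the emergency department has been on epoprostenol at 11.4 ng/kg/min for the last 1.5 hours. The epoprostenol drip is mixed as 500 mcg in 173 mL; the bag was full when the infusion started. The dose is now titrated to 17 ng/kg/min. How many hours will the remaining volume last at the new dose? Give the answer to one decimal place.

Initial rate:
Dose = 11.4 ng/kg/min × 116.3 kg = 1325.82 ng/min
1325.82 ng/min × 60 min/hr = 79549.2 ng/hr
Concentration = 500 mcg ÷ 173 mL = 2.890173 mcg/mL = 2890.173 ng/mL
Rate = 79549.2 ng/hr ÷ 2890.173 ng/mL = 27.52402 mL/hr
Volume infused so far = 27.52402 mL/hr × 1.5 hr = 41.28603 mL
Volume remaining = 173 − 41.28603 = 131.714 mL
New rate:
Dose = 17 ng/kg/min × 116.3 kg = 1977.1 ng/min
1977.1 ng/min × 60 min/hr = 118626 ng/hr
Rate = 118626 ng/hr ÷ 2890.173 ng/mL = 41.0446 mL/hr
Time remaining = 131.714 mL ÷ 41.0446 mL/hr = 3.209045 hr

3.2 hours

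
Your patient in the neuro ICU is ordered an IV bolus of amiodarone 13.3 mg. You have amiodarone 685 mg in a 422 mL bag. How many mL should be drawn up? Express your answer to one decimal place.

8.2 mL

Concentration = 685 mg ÷ 422 mL = 1.623223 mg/mL
Volume = 13.3 mg ÷ 1.623223 mg/mL = 8.193577 mL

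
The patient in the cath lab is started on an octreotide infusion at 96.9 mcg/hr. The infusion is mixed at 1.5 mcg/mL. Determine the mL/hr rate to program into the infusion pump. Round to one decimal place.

64.6 mL/hr

Rate = 96.9 mcg/hr ÷ 1.5 mcg/mL = 64.6 mL/hr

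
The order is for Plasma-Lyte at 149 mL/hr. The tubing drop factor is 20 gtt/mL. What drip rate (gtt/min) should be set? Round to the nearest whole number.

50 gtt/min

149 mL/hr ÷ 60 min/hr = 2.483333 mL/min
2.483333 mL/min × 20 gtt/mL = 49.66667 gtt/min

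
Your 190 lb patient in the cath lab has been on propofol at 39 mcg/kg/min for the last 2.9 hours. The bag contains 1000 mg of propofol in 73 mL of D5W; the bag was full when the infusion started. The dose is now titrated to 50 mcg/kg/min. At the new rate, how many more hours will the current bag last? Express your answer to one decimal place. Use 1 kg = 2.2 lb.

Initial rate:
Weight = 190 lb ÷ 2.2 lb/kg = 86.36364 kg
Dose = 39 mcg/kg/min × 86.36364 kg = 3368.182 mcg/min
3368.182 mcg/min × 60 min/hr = 202090.9 mcg/hr
Concentration = 1000 mg ÷ 73 mL = 13.69863 mg/mL = 13698.63 mcg/mL
Rate = 202090.9 mcg/hr ÷ 13698.63 mcg/mL = 14.75264 mL/hr
Volume infused so far = 14.75264 mL/hr × 2.9 hr = 42.78265 mL
Volume remaining = 73 − 42.78265 = 30.21735 mL
New rate:
Dose = 50 mcg/kg/min × 86.36364 kg = 4318.182 mcg/min
4318.182 mcg/min × 60 min/hr = 259090.9 mcg/hr
Rate = 259090.9 mcg/hr ÷ 13698.63 mcg/mL = 18.91364 mL/hr
Time remaining = 30.21735 mL ÷ 18.91364 mL/hr = 1.597649 hr

1.6 hours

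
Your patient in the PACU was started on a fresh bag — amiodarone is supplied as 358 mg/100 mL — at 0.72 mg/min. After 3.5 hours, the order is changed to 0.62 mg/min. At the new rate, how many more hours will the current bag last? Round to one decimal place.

Initial rate:
0.72 mg/min × 60 min/hr = 43.2 mg/hr
Concentration = 358 mg ÷ 100 mL = 3.58 mg/mL
Rate = 43.2 mg/hr ÷ 3.58 mg/mL = 12.06704 mL/hr
Volume infused so far = 12.06704 mL/hr × 3.5 hr = 42.23464 mL
Volume remaining = 100 − 42.23464 = 57.76536 mL
New rate:
0.62 mg/min × 60 min/hr = 37.2 mg/hr
Rate = 37.2 mg/hr ÷ 3.58 mg/mL = 10.39106 mL/hr
Time remaining = 57.76536 mL ÷ 10.39106 mL/hr = 5.55914 hr

5.6 hours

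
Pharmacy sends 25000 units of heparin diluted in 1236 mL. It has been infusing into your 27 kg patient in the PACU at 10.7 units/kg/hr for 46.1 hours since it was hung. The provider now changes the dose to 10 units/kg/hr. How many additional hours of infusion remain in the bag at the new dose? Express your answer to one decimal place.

43.3 hours

Initial rate:
Dose = 10.7 units/kg/hr × 27 kg = 288.9 units/hr
Concentration = 25000 units ÷ 1236 mL = 20.22654 units/mL
Rate = 288.9 units/hr ÷ 20.22654 units/mL = 14.28322 mL/hr
Volume infused so far = 14.28322 mL/hr × 46.1 hr = 658.4563 mL
Volume remaining = 1236 − 658.4563 = 577.5437 mL
New rate:
Dose = 10 units/kg/hr × 27 kg = 270 units/hr
Rate = 270 units/hr ÷ 20.22654 units/mL = 13.3488 mL/hr
Time remaining = 577.5437 mL ÷ 13.3488 mL/hr = 43.26559 hr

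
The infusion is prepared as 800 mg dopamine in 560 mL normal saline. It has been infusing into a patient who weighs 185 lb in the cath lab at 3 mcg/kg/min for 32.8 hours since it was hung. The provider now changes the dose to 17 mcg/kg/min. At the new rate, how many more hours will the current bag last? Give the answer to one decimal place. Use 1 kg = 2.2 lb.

3.5 hours

Initial rate:
Weight = 185 lb ÷ 2.2 lb/kg = 84.09091 kg
Dose = 3 mcg/kg/min × 84.09091 kg = 252.2727 mcg/min
252.2727 mcg/min × 60 min/hr = 15136.36 mcg/hr
Concentration = 800 mg ÷ 560 mL = 1.428571 mg/mL = 1428.571 mcg/mL
Rate = 15136.36 mcg/hr ÷ 1428.571 mcg/mL = 10.59545 mL/hr
Volume infused so far = 10.59545 mL/hr × 32.8 hr = 347.5309 mL
Volume remaining = 560 − 347.5309 = 212.4691 mL
New rate:
Dose = 17 mcg/kg/min × 84.09091 kg = 1429.545 mcg/min
1429.545 mcg/min × 60 min/hr = 85772.73 mcg/hr
Rate = 85772.73 mcg/hr ÷ 1428.571 mcg/mL = 60.04091 mL/hr
Time remaining = 212.4691 mL ÷ 60.04091 mL/hr = 3.538739 hr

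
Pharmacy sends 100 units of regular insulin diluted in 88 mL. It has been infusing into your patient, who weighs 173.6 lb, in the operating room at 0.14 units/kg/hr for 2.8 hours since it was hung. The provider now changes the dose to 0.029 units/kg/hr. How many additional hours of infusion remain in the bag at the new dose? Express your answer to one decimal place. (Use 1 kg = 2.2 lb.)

30.2 hours

Initial rate:
Weight = 173.6 lb ÷ 2.2 lb/kg = 78.90909 kg
Dose = 0.14 units/kg/hr × 78.90909 kg = 11.04727 units/hr
Concentration = 100 units ÷ 88 mL = 1.136364 units/mL
Rate = 11.04727 units/hr ÷ 1.136364 units/mL = 9.7216 mL/hr
Volume infused so far = 9.7216 mL/hr × 2.8 hr = 27.22048 mL
Volume remaining = 88 − 27.22048 = 60.77952 mL
New rate:
Dose = 0.029 units/kg/hr × 78.90909 kg = 2.288364 units/hr
Rate = 2.288364 units/hr ÷ 1.136364 units/mL = 2.01376 mL/hr
Time remaining = 60.77952 mL ÷ 2.01376 mL/hr = 30.18211 hr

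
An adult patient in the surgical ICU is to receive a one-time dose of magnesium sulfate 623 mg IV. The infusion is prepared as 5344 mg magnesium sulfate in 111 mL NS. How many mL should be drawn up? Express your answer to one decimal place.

Concentration = 5344 mg ÷ 111 mL = 48.14414 mg/mL
Volume = 623 mg ÷ 48.14414 mg/mL = 12.94031 mL

12.9 mL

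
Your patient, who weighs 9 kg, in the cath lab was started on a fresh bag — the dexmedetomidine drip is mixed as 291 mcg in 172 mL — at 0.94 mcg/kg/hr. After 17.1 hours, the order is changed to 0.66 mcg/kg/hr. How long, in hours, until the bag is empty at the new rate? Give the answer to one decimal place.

Initial rate:
Dose = 0.94 mcg/kg/hr × 9 kg = 8.46 mcg/hr
Concentration = 291 mcg ÷ 172 mL = 1.69186 mcg/mL
Rate = 8.46 mcg/hr ÷ 1.69186 mcg/mL = 5.000412 mL/hr
Volume infused so far = 5.000412 mL/hr × 17.1 hr = 85.50705 mL
Volume remaining = 172 − 85.50705 = 86.49295 mL
New rate:
Dose = 0.66 mcg/kg/hr × 9 kg = 5.94 mcg/hr
Rate = 5.94 mcg/hr ÷ 1.69186 mcg/mL = 3.510928 mL/hr
Time remaining = 86.49295 mL ÷ 3.510928 mL/hr = 24.63535 hr

24.6 hours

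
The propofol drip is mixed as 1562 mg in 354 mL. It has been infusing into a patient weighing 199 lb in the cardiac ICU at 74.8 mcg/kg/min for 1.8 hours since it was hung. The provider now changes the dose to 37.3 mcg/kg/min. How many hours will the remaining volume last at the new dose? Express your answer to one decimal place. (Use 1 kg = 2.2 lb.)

Initial rate:
Weight = 199 lb ÷ 2.2 lb/kg = 90.45455 kg
Dose = 74.8 mcg/kg/min × 90.45455 kg = 6766 mcg/min
6766 mcg/min × 60 min/hr = 405960 mcg/hr
Concentration = 1562 mg ÷ 354 mL = 4.412429 mg/mL = 4412.429 mcg/mL
Rate = 405960 mcg/hr ÷ 4412.429 mcg/mL = 92.00374 mL/hr
Volume infused so far = 92.00374 mL/hr × 1.8 hr = 165.6067 mL
Volume remaining = 354 − 165.6067 = 188.3933 mL
New rate:
Dose = 37.3 mcg/kg/min × 90.45455 kg = 3373.955 mcg/min
3373.955 mcg/min × 60 min/hr = 202437.3 mcg/hr
Rate = 202437.3 mcg/hr ÷ 4412.429 mcg/mL = 45.87887 mL/hr
Time remaining = 188.3933 mL ÷ 45.87887 mL/hr = 4.106319 hr

4.1 hours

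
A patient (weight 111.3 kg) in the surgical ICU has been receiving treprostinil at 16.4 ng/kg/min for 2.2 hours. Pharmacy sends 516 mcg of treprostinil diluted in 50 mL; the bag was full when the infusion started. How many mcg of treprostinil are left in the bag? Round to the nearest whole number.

275 mcg

Dose = 16.4 ng/kg/min × 111.3 kg = 1825.32 ng/min
1825.32 ng/min × 60 min/hr = 109519.2 ng/hr
Concentration = 516 mcg ÷ 50 mL = 10.32 mcg/mL = 10320 ng/mL
Rate = 109519.2 ng/hr ÷ 10320 ng/mL = 10.61233 mL/hr
Volume infused = 10.61233 mL/hr × 2.2 hr = 23.34712 mL
Volume remaining = 50 − 23.34712 = 26.65288 mL
Drug remaining = 26.65288 mL × 10320 ng/mL = 275057.8 ng = 275.0578 mcg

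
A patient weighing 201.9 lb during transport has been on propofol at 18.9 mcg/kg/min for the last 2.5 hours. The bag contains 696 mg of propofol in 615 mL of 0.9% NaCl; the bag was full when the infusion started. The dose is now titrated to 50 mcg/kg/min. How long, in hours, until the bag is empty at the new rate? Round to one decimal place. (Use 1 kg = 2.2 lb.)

1.6 hours

Initial rate:
Weight = 201.9 lb ÷ 2.2 lb/kg = 91.77273 kg
Dose = 18.9 mcg/kg/min × 91.77273 kg = 1734.505 mcg/min
1734.505 mcg/min × 60 min/hr = 104070.3 mcg/hr
Concentration = 696 mg ÷ 615 mL = 1.131707 mg/mL = 1131.707 mcg/mL
Rate = 104070.3 mcg/hr ÷ 1131.707 mcg/mL = 91.95865 mL/hr
Volume infused so far = 91.95865 mL/hr × 2.5 hr = 229.8966 mL
Volume remaining = 615 − 229.8966 = 385.1034 mL
New rate:
Dose = 50 mcg/kg/min × 91.77273 kg = 4588.636 mcg/min
4588.636 mcg/min × 60 min/hr = 275318.2 mcg/hr
Rate = 275318.2 mcg/hr ÷ 1131.707 mcg/mL = 243.2768 mL/hr
Time remaining = 385.1034 mL ÷ 243.2768 mL/hr = 1.582984 hr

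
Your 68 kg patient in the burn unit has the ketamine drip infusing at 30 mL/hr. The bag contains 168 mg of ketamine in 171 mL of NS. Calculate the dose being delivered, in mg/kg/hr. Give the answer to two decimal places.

0.43 mg/kg/hr

Concentration = 168 mg ÷ 171 mL = 0.9824561 mg/mL
Drug rate = 30 mL/hr × 0.9824561 mg/mL = 29.47368 mg/hr
29.47368 mg/hr ÷ 68 kg = 0.4334365 mg/kg/hr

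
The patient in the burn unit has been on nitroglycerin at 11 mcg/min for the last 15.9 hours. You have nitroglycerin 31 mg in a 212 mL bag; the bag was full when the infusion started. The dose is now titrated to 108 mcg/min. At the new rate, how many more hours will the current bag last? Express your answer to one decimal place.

Initial rate:
11 mcg/min × 60 min/hr = 660 mcg/hr
Concentration = 31 mg ÷ 212 mL = 0.1462264 mg/mL = 146.2264 mcg/mL
Rate = 660 mcg/hr ÷ 146.2264 mcg/mL = 4.513548 mL/hr
Volume infused so far = 4.513548 mL/hr × 15.9 hr = 71.76542 mL
Volume remaining = 212 − 71.76542 = 140.2346 mL
New rate:
108 mcg/min × 60 min/hr = 6480 mcg/hr
Rate = 6480 mcg/hr ÷ 146.2264 mcg/mL = 44.31484 mL/hr
Time remaining = 140.2346 mL ÷ 44.31484 mL/hr = 3.164506 hr

3.2 hours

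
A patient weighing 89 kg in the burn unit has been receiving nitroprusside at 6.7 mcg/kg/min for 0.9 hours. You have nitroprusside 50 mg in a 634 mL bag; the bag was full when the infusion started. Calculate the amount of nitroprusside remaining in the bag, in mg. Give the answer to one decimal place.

Dose = 6.7 mcg/kg/min × 89 kg = 596.3 mcg/min
596.3 mcg/min × 60 min/hr = 35778 mcg/hr
Concentration = 50 mg ÷ 634 mL = 0.07886435 mg/mL = 78.86435 mcg/mL
Rate = 35778 mcg/hr ÷ 78.86435 mcg/mL = 453.665 mL/hr
Volume infused = 453.665 mL/hr × 0.9 hr = 408.2985 mL
Volume remaining = 634 − 408.2985 = 225.7015 mL
Drug remaining = 225.7015 mL × 78.86435 mcg/mL = 17799.8 mcg = 17.7998 mg

17.8 mg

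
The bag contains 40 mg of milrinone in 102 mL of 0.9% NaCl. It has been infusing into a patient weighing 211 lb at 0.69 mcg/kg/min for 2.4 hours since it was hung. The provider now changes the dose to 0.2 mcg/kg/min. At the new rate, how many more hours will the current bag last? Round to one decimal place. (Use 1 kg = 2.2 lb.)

Initial rate:
Weight = 211 lb ÷ 2.2 lb/kg = 95.90909 kg
Dose = 0.69 mcg/kg/min × 95.90909 kg = 66.17727 mcg/min
66.17727 mcg/min × 60 min/hr = 3970.636 mcg/hr
Concentration = 40 mg ÷ 102 mL = 0.3921569 mg/mL = 392.1569 mcg/mL
Rate = 3970.636 mcg/hr ÷ 392.1569 mcg/mL = 10.12512 mL/hr
Volume infused so far = 10.12512 mL/hr × 2.4 hr = 24.30029 mL
Volume remaining = 102 − 24.30029 = 77.69971 mL
New rate:
Dose = 0.2 mcg/kg/min × 95.90909 kg = 19.18182 mcg/min
19.18182 mcg/min × 60 min/hr = 1150.909 mcg/hr
Rate = 1150.909 mcg/hr ÷ 392.1569 mcg/mL = 2.934818 mL/hr
Time remaining = 77.69971 mL ÷ 2.934818 mL/hr = 26.47513 hr

26.5 hours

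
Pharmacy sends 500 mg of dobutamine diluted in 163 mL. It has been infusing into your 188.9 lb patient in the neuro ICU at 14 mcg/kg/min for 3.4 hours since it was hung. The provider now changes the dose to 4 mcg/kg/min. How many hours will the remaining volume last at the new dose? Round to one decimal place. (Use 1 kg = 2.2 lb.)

Initial rate:
Weight = 188.9 lb ÷ 2.2 lb/kg = 85.86364 kg
Dose = 14 mcg/kg/min × 85.86364 kg = 1202.091 mcg/min
1202.091 mcg/min × 60 min/hr = 72125.45 mcg/hr
Concentration = 500 mg ÷ 163 mL = 3.067485 mg/mL = 3067.485 mcg/mL
Rate = 72125.45 mcg/hr ÷ 3067.485 mcg/mL = 23.5129 mL/hr
Volume infused so far = 23.5129 mL/hr × 3.4 hr = 79.94385 mL
Volume remaining = 163 − 79.94385 = 83.05615 mL
New rate:
Dose = 4 mcg/kg/min × 85.86364 kg = 343.4545 mcg/min
343.4545 mcg/min × 60 min/hr = 20607.27 mcg/hr
Rate = 20607.27 mcg/hr ÷ 3067.485 mcg/mL = 6.717971 mL/hr
Time remaining = 83.05615 mL ÷ 6.717971 mL/hr = 12.36328 hr

12.4 hours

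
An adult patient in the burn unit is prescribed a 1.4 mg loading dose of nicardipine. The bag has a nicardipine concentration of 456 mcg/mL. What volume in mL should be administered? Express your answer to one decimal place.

3.1 mL

Concentration = 456 mcg/mL = 0.456 mg/mL
Volume = 1.4 mg ÷ 0.456 mg/mL = 3.070175 mL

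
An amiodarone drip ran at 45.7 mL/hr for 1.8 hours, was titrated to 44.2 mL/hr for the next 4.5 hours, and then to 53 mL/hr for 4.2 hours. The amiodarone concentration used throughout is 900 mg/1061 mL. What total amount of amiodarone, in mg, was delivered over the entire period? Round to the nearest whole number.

Concentration = 900 mg ÷ 1061 mL = 0.8482564 mg/mL
Stage 1: 45.7 mL/hr × 1.8 hr = 82.26 mL → 82.26 mL × 0.8482564 mg/mL = 69.77757 mg
Stage 2: 44.2 mL/hr × 4.5 hr = 198.9 mL → 198.9 mL × 0.8482564 mg/mL = 168.7182 mg
Stage 3: 53 mL/hr × 4.2 hr = 222.6 mL → 222.6 mL × 0.8482564 mg/mL = 188.8219 mg
Total = 69.77757 + 168.7182 + 188.8219 = 427.3176 mg

427 mg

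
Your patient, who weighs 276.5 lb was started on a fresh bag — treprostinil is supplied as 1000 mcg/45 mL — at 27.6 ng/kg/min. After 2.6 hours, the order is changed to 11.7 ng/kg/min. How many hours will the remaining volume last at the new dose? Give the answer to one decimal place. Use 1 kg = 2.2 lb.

Initial rate:
Weight = 276.5 lb ÷ 2.2 lb/kg = 125.6818 kg
Dose = 27.6 ng/kg/min × 125.6818 kg = 3468.818 ng/min
3468.818 ng/min × 60 min/hr = 208129.1 ng/hr
Concentration = 1000 mcg ÷ 45 mL = 22.22222 mcg/mL = 22222.22 ng/mL
Rate = 208129.1 ng/hr ÷ 22222.22 ng/mL = 9.365809 mL/hr
Volume infused so far = 9.365809 mL/hr × 2.6 hr = 24.3511 mL
Volume remaining = 45 − 24.3511 = 20.6489 mL
New rate:
Dose = 11.7 ng/kg/min × 125.6818 kg = 1470.477 ng/min
1470.477 ng/min × 60 min/hr = 88228.64 ng/hr
Rate = 88228.64 ng/hr ÷ 22222.22 ng/mL = 3.970289 mL/hr
Time remaining = 20.6489 mL ÷ 3.970289 mL/hr = 5.200855 hr

5.2 hours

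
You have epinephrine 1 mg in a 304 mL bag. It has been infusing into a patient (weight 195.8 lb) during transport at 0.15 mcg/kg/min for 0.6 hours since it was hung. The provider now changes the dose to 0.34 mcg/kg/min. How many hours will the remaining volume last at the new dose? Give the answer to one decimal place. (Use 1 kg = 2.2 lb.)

Initial rate:
Weight = 195.8 lb ÷ 2.2 lb/kg = 89 kg
Dose = 0.15 mcg/kg/min × 89 kg = 13.35 mcg/min
13.35 mcg/min × 60 min/hr = 801 mcg/hr
Concentration = 1 mg ÷ 304 mL = 0.003289474 mg/mL = 3.289474 mcg/mL
Rate = 801 mcg/hr ÷ 3.289474 mcg/mL = 243.504 mL/hr
Volume infused so far = 243.504 mL/hr × 0.6 hr = 146.1024 mL
Volume remaining = 304 − 146.1024 = 157.8976 mL
New rate:
Dose = 0.34 mcg/kg/min × 89 kg = 30.26 mcg/min
30.26 mcg/min × 60 min/hr = 1815.6 mcg/hr
Rate = 1815.6 mcg/hr ÷ 3.289474 mcg/mL = 551.9424 mL/hr
Time remaining = 157.8976 mL ÷ 551.9424 mL/hr = 0.2860762 hr

0.3 hours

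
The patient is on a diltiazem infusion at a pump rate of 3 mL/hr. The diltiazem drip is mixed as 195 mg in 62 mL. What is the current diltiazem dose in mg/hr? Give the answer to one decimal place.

9.4 mg/hr

Concentration = 195 mg ÷ 62 mL = 3.145161 mg/mL
Drug rate = 3 mL/hr × 3.145161 mg/mL = 9.435484 mg/hr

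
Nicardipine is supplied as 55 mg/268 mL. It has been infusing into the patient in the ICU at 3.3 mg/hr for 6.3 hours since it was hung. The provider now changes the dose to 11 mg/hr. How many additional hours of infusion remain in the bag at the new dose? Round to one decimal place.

Initial rate:
Concentration = 55 mg ÷ 268 mL = 0.2052239 mg/mL
Rate = 3.3 mg/hr ÷ 0.2052239 mg/mL = 16.08 mL/hr
Volume infused so far = 16.08 mL/hr × 6.3 hr = 101.304 mL
Volume remaining = 268 − 101.304 = 166.696 mL
New rate:
Rate = 11 mg/hr ÷ 0.2052239 mg/mL = 53.6 mL/hr
Time remaining = 166.696 mL ÷ 53.6 mL/hr = 3.11 hr

3.1 hours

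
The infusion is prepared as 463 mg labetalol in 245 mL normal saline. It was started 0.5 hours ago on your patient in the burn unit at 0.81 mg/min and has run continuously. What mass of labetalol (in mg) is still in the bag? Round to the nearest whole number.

0.81 mg/min × 60 min/hr = 48.6 mg/hr
Concentration = 463 mg ÷ 245 mL = 1.889796 mg/mL
Rate = 48.6 mg/hr ÷ 1.889796 mg/mL = 25.71706 mL/hr
Volume infused = 25.71706 mL/hr × 0.5 hr = 12.85853 mL
Volume remaining = 245 − 12.85853 = 232.1415 mL
Drug remaining = 232.1415 mL × 1.889796 mg/mL = 438.7 mg

439 mg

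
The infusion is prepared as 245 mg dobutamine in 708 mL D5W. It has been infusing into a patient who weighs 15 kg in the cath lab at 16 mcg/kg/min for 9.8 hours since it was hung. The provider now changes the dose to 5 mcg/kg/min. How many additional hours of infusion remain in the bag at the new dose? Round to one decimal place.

Initial rate:
Dose = 16 mcg/kg/min × 15 kg = 240 mcg/min
240 mcg/min × 60 min/hr = 14400 mcg/hr
Concentration = 245 mg ÷ 708 mL = 0.3460452 mg/mL = 346.0452 mcg/mL
Rate = 14400 mcg/hr ÷ 346.0452 mcg/mL = 41.61306 mL/hr
Volume infused so far = 41.61306 mL/hr × 9.8 hr = 407.808 mL
Volume remaining = 708 − 407.808 = 300.192 mL
New rate:
Dose = 5 mcg/kg/min × 15 kg = 75 mcg/min
75 mcg/min × 60 min/hr = 4500 mcg/hr
Rate = 4500 mcg/hr ÷ 346.0452 mcg/mL = 13.00408 mL/hr
Time remaining = 300.192 mL ÷ 13.00408 mL/hr = 23.08444 hr

23.1 hours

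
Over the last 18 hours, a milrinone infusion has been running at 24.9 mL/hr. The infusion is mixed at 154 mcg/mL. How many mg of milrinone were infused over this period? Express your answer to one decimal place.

Drug rate = 24.9 mL/hr × 154 mcg/mL = 3834.6 mcg/hr
Total = 3834.6 mcg/hr × 18 hr = 69022.8 mcg = 69.0228 mg

69.0 mg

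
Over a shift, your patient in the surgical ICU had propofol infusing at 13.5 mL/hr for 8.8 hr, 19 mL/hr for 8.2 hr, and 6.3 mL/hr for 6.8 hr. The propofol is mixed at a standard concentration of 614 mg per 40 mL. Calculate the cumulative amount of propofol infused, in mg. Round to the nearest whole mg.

4873 mg

Concentration = 614 mg ÷ 40 mL = 15.35 mg/mL
Stage 1: 13.5 mL/hr × 8.8 hr = 118.8 mL → 118.8 mL × 15.35 mg/mL = 1823.58 mg
Stage 2: 19 mL/hr × 8.2 hr = 155.8 mL → 155.8 mL × 15.35 mg/mL = 2391.53 mg
Stage 3: 6.3 mL/hr × 6.8 hr = 42.84 mL → 42.84 mL × 15.35 mg/mL = 657.594 mg
Total = 1823.58 + 2391.53 + 657.594 = 4872.704 mg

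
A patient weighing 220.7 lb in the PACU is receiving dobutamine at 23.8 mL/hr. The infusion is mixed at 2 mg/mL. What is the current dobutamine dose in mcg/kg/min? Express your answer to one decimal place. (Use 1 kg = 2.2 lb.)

Weight = 220.7 lb ÷ 2.2 lb/kg = 100.3182 kg
Concentration = 2 mg/mL = 2000 mcg/mL
Drug rate = 23.8 mL/hr × 2000 mcg/mL = 47600 mcg/hr
47600 mcg/hr ÷ 60 min/hr = 793.3333 mcg/min
793.3333 mcg/min ÷ 100.3182 kg = 7.908171 mcg/kg/min

7.9 mcg/kg/min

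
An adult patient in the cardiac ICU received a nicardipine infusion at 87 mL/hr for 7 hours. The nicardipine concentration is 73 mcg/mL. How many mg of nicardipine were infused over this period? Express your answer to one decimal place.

Concentration = 73 mcg/mL = 0.073 mg/mL
Drug rate = 87 mL/hr × 0.073 mg/mL = 6.351 mg/hr
Total = 6.351 mg/hr × 7 hr = 44.457 mg

44.5 mg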